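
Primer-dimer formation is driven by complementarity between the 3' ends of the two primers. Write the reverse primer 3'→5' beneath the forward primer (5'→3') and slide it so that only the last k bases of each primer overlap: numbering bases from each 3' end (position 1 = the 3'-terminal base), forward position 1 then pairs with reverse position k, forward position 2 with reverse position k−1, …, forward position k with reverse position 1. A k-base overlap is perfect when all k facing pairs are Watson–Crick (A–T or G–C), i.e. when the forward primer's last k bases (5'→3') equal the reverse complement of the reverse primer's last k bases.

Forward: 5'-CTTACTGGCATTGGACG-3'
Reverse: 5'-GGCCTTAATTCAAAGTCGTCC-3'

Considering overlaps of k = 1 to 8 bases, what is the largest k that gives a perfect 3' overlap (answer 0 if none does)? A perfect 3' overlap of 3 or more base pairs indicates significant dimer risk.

Longest perfect overlap: 5 complementary base pairs; significant dimer risk (threshold 3).

Last 8 bases (5'→3') — forward …ATTGGACG, reverse …AGTCGTCC.
Reverse complement of the reverse primer's last 8 bases: GGACGACT; its first k bases are the reverse complement of the reverse primer's last k bases, so a perfect k-base overlap needs the forward primer's last k bases to equal them.
Comparing (forward last k vs required): k=1: G vs G ✓; k=2: CG vs GG ✗; k=3: ACG vs GGA ✗; k=4: GACG vs GGAC ✗; k=5: GGACG vs GGACG ✓; k=6: TGGACG vs GGACGA ✗; k=7: TTGGACG vs GGACGAC ✗; k=8: ATTGGACG vs GGACGACT ✗.
Perfect overlaps at k = 1, 5; the largest is 5.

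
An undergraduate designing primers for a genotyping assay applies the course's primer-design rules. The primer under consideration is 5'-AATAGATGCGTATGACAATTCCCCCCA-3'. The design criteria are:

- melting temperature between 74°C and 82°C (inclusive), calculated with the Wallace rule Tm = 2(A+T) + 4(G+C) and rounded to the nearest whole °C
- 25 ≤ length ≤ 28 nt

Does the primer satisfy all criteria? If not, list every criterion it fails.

Meets all criteria.

Base counts: A=9, T=6, G=4, C=8 (length 27).
Tm: Tm = 2·15 + 4·12 = 78°C ✓
length: length 27 ✓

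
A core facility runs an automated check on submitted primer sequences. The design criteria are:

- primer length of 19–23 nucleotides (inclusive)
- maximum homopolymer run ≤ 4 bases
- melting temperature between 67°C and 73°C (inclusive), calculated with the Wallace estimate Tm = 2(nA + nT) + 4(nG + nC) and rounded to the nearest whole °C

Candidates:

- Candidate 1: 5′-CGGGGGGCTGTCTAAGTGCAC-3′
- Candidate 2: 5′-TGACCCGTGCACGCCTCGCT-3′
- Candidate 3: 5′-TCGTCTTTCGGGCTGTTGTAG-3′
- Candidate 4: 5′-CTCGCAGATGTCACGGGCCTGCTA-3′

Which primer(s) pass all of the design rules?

Candidate 1 (21 nt, A=3 T=4 G=9 C=5): length 21 ✓; longest run = 6, exceeds 4 ✗; Tm = 2·7 + 4·14 = 70°C ✓ — fails.
Candidate 2 (20 nt, A=2 T=4 G=5 C=9): length 20 ✓; longest run = 3 ✓; Tm = 2·6 + 4·14 = 68°C ✓ — passes.
Candidate 3 (21 nt, A=1 T=9 G=7 C=4): length 21 ✓; longest run = 3 ✓; Tm = 2·10 + 4·11 = 64°C, outside 67–73°C ✗ — fails.
Candidate 4 (24 nt, A=4 T=5 G=7 C=8): length 24, outside 19–23 ✗; longest run = 3 ✓; Tm = 2·9 + 4·15 = 78°C, outside 67–73°C ✗ — fails.

Candidate 2 only.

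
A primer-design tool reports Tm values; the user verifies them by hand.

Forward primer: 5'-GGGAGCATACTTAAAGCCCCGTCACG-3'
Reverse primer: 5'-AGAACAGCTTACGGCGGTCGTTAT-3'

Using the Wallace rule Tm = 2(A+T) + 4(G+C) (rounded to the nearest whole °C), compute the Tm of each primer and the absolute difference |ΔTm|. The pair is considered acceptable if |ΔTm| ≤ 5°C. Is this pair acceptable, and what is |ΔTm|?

|ΔTm| = 10°C; the pair is not acceptable.

Forward: A=7 T=4 G=7 C=8 → Tm = 2·11 + 4·15 = 82°C.
Reverse: A=6 T=6 G=7 C=5 → Tm = 2·12 + 4·12 = 72°C.
|ΔTm| = |82 − 72| = 10°C, > 5°C.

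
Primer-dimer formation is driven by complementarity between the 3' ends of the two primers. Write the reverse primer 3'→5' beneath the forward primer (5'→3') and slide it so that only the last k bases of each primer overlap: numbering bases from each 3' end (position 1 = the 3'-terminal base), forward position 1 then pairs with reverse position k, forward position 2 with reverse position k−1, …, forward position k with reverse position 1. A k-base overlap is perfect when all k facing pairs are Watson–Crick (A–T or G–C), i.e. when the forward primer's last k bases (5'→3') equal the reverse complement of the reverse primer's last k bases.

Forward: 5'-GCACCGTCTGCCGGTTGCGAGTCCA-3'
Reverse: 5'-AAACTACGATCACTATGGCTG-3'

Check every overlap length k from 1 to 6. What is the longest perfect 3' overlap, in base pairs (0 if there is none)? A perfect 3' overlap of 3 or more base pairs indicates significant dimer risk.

Last 6 bases (5'→3') — forward …AGTCCA, reverse …TGGCTG.
Reverse complement of the reverse primer's last 6 bases: CAGCCA; its first k bases are the reverse complement of the reverse primer's last k bases, so a perfect k-base overlap needs the forward primer's last k bases to equal them.
Comparing (forward last k vs required): k=1: A vs C ✗; k=2: CA vs CA ✓; k=3: CCA vs CAG ✗; k=4: TCCA vs CAGC ✗; k=5: GTCCA vs CAGCC ✗; k=6: AGTCCA vs CAGCCA ✗.
Only k = 2 is perfect, so the longest perfect 3' overlap is 2.

Longest perfect overlap: 2 complementary base pairs; below the dimer-risk threshold (threshold 3).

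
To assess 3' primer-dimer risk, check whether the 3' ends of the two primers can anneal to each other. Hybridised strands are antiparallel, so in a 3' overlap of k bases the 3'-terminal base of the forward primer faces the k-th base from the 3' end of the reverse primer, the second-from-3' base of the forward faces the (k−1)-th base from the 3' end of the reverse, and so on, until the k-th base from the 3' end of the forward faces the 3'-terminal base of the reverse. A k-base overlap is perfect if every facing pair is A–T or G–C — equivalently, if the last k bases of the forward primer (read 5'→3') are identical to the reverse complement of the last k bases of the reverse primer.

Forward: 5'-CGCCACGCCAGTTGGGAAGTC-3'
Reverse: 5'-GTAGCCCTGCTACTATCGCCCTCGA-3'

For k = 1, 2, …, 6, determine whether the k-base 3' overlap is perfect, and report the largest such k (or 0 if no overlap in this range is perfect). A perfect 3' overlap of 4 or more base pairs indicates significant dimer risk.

Longest perfect overlap: 2 complementary base pairs; below the dimer-risk threshold (threshold 4).

Last 6 bases (5'→3') — forward …GAAGTC, reverse …CCTCGA.
Reverse complement of the reverse primer's last 6 bases: TCGAGG; its first k bases are the reverse complement of the reverse primer's last k bases, so a perfect k-base overlap needs the forward primer's last k bases to equal them.
Comparing (forward last k vs required): k=1: C vs T ✗; k=2: TC vs TC ✓; k=3: GTC vs TCG ✗; k=4: AGTC vs TCGA ✗; k=5: AAGTC vs TCGAG ✗; k=6: GAAGTC vs TCGAGG ✗.
Only k = 2 is perfect, so the longest perfect 3' overlap is 2.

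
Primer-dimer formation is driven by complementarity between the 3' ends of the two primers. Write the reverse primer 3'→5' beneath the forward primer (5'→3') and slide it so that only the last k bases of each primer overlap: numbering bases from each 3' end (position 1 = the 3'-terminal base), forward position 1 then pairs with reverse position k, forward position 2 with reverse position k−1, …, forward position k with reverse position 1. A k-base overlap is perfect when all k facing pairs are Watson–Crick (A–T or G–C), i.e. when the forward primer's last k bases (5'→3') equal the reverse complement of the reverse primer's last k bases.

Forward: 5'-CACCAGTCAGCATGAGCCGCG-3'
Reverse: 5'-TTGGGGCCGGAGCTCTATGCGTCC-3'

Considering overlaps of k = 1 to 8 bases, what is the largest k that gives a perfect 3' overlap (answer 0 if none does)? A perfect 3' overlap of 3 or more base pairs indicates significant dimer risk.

Longest perfect overlap: 1 complementary base pair; below the dimer-risk threshold (threshold 3).

Last 8 bases (5'→3') — forward …GAGCCGCG, reverse …ATGCGTCC.
Reverse complement of the reverse primer's last 8 bases: GGACGCAT; its first k bases are the reverse complement of the reverse primer's last k bases, so a perfect k-base overlap needs the forward primer's last k bases to equal them.
Comparing (forward last k vs required): k=1: G vs G ✓; k=2: CG vs GG ✗; k=3: GCG vs GGA ✗; k=4: CGCG vs GGAC ✗; k=5: CCGCG vs GGACG ✗; k=6: GCCGCG vs GGACGC ✗; k=7: AGCCGCG vs GGACGCA ✗; k=8: GAGCCGCG vs GGACGCAT ✗.
Only k = 1 is perfect, so the longest perfect 3' overlap is 1.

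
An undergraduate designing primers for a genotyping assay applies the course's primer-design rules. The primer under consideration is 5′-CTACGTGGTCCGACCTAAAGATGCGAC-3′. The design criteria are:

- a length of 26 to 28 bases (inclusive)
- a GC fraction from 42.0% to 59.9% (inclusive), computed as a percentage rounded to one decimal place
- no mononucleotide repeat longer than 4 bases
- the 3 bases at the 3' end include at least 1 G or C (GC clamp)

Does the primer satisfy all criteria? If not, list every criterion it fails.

Base counts: A=7, T=5, G=7, C=8 (length 27).
length: length 27 ✓
GC content: GC 15/27 = 55.6% ✓
homopolymer run: longest run = 3 ✓
GC clamp: 3' end GAC has 2 G/C ✓

Meets all criteria.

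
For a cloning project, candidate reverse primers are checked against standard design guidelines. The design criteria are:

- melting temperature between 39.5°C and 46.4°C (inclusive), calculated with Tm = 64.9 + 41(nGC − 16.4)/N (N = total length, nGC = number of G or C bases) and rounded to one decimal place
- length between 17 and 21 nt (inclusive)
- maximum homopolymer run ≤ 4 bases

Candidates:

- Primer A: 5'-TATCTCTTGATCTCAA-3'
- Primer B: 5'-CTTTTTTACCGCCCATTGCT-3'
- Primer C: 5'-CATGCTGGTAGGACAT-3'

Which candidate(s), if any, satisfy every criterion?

None of the candidates satisfy all criteria.

Primer A (16 nt, A=4 T=7 G=1 C=4): Tm = 64.9 + 41·(5 − 16.4)/16 = 35.7°C, outside 39.5–46.4°C ✗; length 16, outside 17–21 ✗; longest run = 2 ✓ — fails.
Primer B (20 nt, A=2 T=9 G=2 C=7): Tm = 64.9 + 41·(9 − 16.4)/20 = 49.7°C, outside 39.5–46.4°C ✗; length 20 ✓; longest run = 6, exceeds 4 ✗ — fails.
Primer C (16 nt, A=4 T=4 G=5 C=3): Tm = 64.9 + 41·(8 − 16.4)/16 = 43.4°C ✓; length 16, outside 17–21 ✗; longest run = 2 ✓ — fails.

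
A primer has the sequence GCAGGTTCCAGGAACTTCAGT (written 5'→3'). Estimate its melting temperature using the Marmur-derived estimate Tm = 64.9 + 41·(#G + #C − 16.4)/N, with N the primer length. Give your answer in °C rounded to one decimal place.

Base counts: A=5, T=5, G=6, C=5; G+C = 11, N = 21.
Tm = 64.9 + 41·(11 − 16.4)/21 = 64.9 + -221.40/21 = 54.4°C.

54.4°C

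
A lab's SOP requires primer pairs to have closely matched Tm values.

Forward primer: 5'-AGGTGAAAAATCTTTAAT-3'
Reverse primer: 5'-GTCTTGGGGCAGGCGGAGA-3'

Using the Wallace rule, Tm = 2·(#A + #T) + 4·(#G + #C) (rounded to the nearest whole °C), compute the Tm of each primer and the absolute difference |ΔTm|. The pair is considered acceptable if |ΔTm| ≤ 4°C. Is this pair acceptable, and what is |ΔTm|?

|ΔTm| = 20°C; the pair is not acceptable.

Forward: A=8 T=6 G=3 C=1 → Tm = 2·14 + 4·4 = 44°C.
Reverse: A=3 T=3 G=10 C=3 → Tm = 2·6 + 4·13 = 64°C.
|ΔTm| = |44 − 64| = 20°C, > 4°C.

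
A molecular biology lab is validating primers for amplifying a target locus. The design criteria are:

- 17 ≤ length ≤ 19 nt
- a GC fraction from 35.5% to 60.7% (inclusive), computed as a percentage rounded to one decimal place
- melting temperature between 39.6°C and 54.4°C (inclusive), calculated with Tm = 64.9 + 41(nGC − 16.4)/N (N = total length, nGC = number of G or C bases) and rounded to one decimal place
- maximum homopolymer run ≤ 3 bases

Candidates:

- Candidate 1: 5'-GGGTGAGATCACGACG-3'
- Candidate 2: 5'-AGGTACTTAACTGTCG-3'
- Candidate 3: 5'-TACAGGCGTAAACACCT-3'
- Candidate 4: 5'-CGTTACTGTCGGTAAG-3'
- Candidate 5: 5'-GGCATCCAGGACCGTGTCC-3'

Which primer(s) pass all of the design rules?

Candidate 1 (16 nt, A=4 T=2 G=7 C=3): length 16, outside 17–19 ✗; GC 10/16 = 62.5%, outside 35.5–60.7% ✗; Tm = 64.9 + 41·(10 − 16.4)/16 = 48.5°C ✓; longest run = 3 ✓ — fails.
Candidate 2 (16 nt, A=4 T=5 G=4 C=3): length 16, outside 17–19 ✗; GC 7/16 = 43.8% ✓; Tm = 64.9 + 41·(7 − 16.4)/16 = 40.8°C ✓; longest run = 2 ✓ — fails.
Candidate 3 (17 nt, A=6 T=3 G=3 C=5): length 17 ✓; GC 8/17 = 47.1% ✓; Tm = 64.9 + 41·(8 − 16.4)/17 = 44.6°C ✓; longest run = 3 ✓ — passes.
Candidate 4 (16 nt, A=3 T=5 G=5 C=3): length 16, outside 17–19 ✗; GC 8/16 = 50.0% ✓; Tm = 64.9 + 41·(8 − 16.4)/16 = 43.4°C ✓; longest run = 2 ✓ — fails.
Candidate 5 (19 nt, A=3 T=3 G=6 C=7): length 19 ✓; GC 13/19 = 68.4%, outside 35.5–60.7% ✗; Tm = 64.9 + 41·(13 − 16.4)/19 = 57.6°C, outside 39.6–54.4°C ✗; longest run = 2 ✓ — fails.

Candidate 3 only.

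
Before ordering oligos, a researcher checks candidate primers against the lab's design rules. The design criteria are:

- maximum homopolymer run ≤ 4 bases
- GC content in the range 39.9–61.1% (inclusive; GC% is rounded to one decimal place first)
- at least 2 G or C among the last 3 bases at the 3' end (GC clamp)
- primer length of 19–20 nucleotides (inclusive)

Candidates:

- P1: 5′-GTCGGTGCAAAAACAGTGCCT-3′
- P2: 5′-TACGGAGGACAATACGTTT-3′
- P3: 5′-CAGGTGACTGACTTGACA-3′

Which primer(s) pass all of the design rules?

None of the candidates satisfy all criteria.

P1 (21 nt, A=6 T=4 G=6 C=5): longest run = 5, exceeds 4 ✗; GC 11/21 = 52.4% ✓; 3' end CCT has 2 G/C ✓; length 21, outside 19–20 ✗ — fails.
P2 (19 nt, A=6 T=5 G=5 C=3): longest run = 3 ✓; GC 8/19 = 42.1% ✓; 3' end TTT has 0 G/C, need ≥2 ✗; length 19 ✓ — fails.
P3 (18 nt, A=5 T=4 G=5 C=4): longest run = 2 ✓; GC 9/18 = 50.0% ✓; 3' end ACA has 1 G/C, need ≥2 ✗; length 18, outside 19–20 ✗ — fails.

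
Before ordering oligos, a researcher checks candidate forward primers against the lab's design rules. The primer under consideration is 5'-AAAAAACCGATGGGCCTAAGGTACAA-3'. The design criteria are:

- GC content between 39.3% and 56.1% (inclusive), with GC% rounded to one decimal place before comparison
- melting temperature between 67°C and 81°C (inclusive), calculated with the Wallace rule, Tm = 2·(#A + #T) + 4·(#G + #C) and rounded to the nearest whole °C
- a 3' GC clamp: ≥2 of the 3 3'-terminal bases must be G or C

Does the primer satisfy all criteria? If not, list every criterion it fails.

Base counts: A=12, T=3, G=6, C=5 (length 26).
GC content: GC 11/26 = 42.3% ✓
Tm: Tm = 2·15 + 4·11 = 74°C ✓
GC clamp: 3' end CAA has 1 G/C, need ≥2 ✗

Fails: GC clamp.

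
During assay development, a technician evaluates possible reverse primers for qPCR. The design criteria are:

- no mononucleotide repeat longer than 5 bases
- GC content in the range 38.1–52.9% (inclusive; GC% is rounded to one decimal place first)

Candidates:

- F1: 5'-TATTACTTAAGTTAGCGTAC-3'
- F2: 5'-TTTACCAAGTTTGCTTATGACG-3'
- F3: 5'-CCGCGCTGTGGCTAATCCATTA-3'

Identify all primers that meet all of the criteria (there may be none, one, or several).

None of the candidates satisfy all criteria.

F1 (20 nt, A=6 T=8 G=3 C=3): longest run = 2 ✓; GC 6/20 = 30.0%, outside 38.1–52.9% ✗ — fails.
F2 (22 nt, A=5 T=9 G=4 C=4): longest run = 3 ✓; GC 8/22 = 36.4%, outside 38.1–52.9% ✗ — fails.
F3 (22 nt, A=4 T=6 G=5 C=7): longest run = 2 ✓; GC 12/22 = 54.5%, outside 38.1–52.9% ✗ — fails.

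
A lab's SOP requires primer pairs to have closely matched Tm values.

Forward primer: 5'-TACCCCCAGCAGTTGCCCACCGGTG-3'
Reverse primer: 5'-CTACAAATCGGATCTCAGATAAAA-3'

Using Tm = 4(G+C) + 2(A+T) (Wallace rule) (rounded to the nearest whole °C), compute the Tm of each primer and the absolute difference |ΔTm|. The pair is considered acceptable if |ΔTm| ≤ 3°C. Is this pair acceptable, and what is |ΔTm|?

|ΔTm| = 20°C; the pair is not acceptable.

Forward: A=4 T=4 G=6 C=11 → Tm = 2·8 + 4·17 = 84°C.
Reverse: A=11 T=5 G=3 C=5 → Tm = 2·16 + 4·8 = 64°C.
|ΔTm| = |84 − 64| = 20°C, > 3°C.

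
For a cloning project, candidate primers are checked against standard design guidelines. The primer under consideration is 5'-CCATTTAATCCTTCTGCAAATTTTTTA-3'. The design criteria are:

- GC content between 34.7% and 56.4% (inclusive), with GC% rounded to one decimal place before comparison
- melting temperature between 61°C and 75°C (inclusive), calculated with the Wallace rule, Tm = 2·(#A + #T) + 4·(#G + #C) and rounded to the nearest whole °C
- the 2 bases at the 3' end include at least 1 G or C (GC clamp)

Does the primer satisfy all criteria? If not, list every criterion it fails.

Base counts: A=7, T=13, G=1, C=6 (length 27).
GC content: GC 7/27 = 25.9%, outside 34.7–56.4% ✗
Tm: Tm = 2·20 + 4·7 = 68°C ✓
GC clamp: 3' end TA has 0 G/C, need ≥1 ✗

Fails: GC content, GC clamp.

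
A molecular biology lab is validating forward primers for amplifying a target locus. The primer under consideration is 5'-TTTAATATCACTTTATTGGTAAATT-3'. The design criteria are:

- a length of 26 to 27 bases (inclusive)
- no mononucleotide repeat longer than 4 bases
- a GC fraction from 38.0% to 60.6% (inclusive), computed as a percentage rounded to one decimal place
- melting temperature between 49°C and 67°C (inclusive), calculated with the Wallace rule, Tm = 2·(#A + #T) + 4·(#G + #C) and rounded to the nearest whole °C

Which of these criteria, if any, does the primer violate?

Base counts: A=8, T=13, G=2, C=2 (length 25).
length: length 25, outside 26–27 ✗
homopolymer run: longest run = 3 ✓
GC content: GC 4/25 = 16.0%, outside 38.0–60.6% ✗
Tm: Tm = 2·21 + 4·4 = 58°C ✓

Fails: length, GC content.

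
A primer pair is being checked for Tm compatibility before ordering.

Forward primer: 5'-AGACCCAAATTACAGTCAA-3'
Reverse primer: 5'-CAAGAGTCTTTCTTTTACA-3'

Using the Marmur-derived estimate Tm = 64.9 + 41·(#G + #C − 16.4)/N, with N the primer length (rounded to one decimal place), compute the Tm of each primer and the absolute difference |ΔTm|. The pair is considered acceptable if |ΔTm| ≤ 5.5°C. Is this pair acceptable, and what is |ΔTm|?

|ΔTm| = 2.1°C; the pair is acceptable.

Forward: G+C = 7, N = 19 → Tm = 64.9 + 41·(7 − 16.4)/19 = 44.6°C.
Reverse: G+C = 6, N = 19 → Tm = 64.9 + 41·(6 − 16.4)/19 = 42.5°C.
|ΔTm| = |44.6 − 42.5| = 2.1°C, ≤ 5.5°C.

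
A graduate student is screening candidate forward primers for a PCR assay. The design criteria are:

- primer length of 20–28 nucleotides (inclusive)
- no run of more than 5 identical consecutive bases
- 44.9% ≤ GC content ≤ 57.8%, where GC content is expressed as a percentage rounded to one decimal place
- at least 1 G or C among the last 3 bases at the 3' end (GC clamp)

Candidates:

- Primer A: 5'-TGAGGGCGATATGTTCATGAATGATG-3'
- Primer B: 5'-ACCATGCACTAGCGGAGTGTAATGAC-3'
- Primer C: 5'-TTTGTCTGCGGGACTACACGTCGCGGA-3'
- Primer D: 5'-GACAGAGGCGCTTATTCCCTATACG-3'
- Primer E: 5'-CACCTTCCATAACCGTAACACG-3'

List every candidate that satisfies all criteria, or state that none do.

Primer A (26 nt, A=7 T=8 G=9 C=2): length 26 ✓; longest run = 3 ✓; GC 11/26 = 42.3%, outside 44.9–57.8% ✗; 3' end ATG has 1 G/C ✓ — fails.
Primer B (26 nt, A=8 T=5 G=7 C=6): length 26 ✓; longest run = 2 ✓; GC 13/26 = 50.0% ✓; 3' end GAC has 2 G/C ✓ — passes.
Primer C (27 nt, A=4 T=7 G=9 C=7): length 27 ✓; longest run = 3 ✓; GC 16/27 = 59.3%, outside 44.9–57.8% ✗; 3' end GGA has 2 G/C ✓ — fails.
Primer D (25 nt, A=6 T=6 G=6 C=7): length 25 ✓; longest run = 3 ✓; GC 13/25 = 52.0% ✓; 3' end ACG has 2 G/C ✓ — passes.
Primer E (22 nt, A=7 T=4 G=2 C=9): length 22 ✓; longest run = 2 ✓; GC 11/22 = 50.0% ✓; 3' end ACG has 2 G/C ✓ — passes.

Primer B, Primer D and Primer E.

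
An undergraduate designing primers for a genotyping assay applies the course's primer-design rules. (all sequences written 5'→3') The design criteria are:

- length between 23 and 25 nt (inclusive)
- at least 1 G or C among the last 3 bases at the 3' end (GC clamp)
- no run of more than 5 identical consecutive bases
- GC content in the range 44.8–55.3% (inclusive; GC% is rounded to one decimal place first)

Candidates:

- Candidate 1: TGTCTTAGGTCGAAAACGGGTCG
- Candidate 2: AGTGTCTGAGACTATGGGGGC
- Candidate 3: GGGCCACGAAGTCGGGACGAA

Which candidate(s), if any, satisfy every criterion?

Candidate 1 only.

Candidate 1 (23 nt, A=5 T=6 G=8 C=4): length 23 ✓; 3' end TCG has 2 G/C ✓; longest run = 4 ✓; GC 12/23 = 52.2% ✓ — passes.
Candidate 2 (21 nt, A=4 T=5 G=9 C=3): length 21, outside 23–25 ✗; 3' end GGC has 3 G/C ✓; longest run = 5 ✓; GC 12/21 = 57.1%, outside 44.8–55.3% ✗ — fails.
Candidate 3 (21 nt, A=6 T=1 G=9 C=5): length 21, outside 23–25 ✗; 3' end GAA has 1 G/C ✓; longest run = 3 ✓; GC 14/21 = 66.7%, outside 44.8–55.3% ✗ — fails.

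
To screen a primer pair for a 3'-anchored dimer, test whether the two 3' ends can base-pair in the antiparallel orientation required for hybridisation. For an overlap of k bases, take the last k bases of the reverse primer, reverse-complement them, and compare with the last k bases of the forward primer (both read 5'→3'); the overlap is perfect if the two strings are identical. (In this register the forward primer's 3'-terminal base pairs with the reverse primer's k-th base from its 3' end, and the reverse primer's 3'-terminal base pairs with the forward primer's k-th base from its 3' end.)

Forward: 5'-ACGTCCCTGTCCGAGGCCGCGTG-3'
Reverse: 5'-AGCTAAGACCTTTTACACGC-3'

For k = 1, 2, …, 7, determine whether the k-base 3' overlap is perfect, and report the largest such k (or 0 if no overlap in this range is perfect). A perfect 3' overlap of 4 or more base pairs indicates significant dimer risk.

Last 7 bases (5'→3') — forward …CCGCGTG, reverse …TACACGC.
Reverse complement of the reverse primer's last 7 bases: GCGTGTA; its first k bases are the reverse complement of the reverse primer's last k bases, so a perfect k-base overlap needs the forward primer's last k bases to equal them.
Comparing (forward last k vs required): k=1: G vs G ✓; k=2: TG vs GC ✗; k=3: GTG vs GCG ✗; k=4: CGTG vs GCGT ✗; k=5: GCGTG vs GCGTG ✓; k=6: CGCGTG vs GCGTGT ✗; k=7: CCGCGTG vs GCGTGTA ✗.
Perfect overlaps at k = 1, 5; the largest is 5.

Longest perfect overlap: 5 complementary base pairs; significant dimer risk (threshold 4).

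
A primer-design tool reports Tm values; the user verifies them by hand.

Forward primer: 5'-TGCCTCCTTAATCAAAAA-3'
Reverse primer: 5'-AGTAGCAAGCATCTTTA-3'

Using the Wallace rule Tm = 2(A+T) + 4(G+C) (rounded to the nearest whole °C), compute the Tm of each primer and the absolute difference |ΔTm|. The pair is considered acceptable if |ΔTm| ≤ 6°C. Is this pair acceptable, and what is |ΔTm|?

Forward: A=7 T=5 G=1 C=5 → Tm = 2·12 + 4·6 = 48°C.
Reverse: A=6 T=5 G=3 C=3 → Tm = 2·11 + 4·6 = 46°C.
|ΔTm| = |48 − 46| = 2°C, ≤ 6°C.

|ΔTm| = 2°C; the pair is acceptable.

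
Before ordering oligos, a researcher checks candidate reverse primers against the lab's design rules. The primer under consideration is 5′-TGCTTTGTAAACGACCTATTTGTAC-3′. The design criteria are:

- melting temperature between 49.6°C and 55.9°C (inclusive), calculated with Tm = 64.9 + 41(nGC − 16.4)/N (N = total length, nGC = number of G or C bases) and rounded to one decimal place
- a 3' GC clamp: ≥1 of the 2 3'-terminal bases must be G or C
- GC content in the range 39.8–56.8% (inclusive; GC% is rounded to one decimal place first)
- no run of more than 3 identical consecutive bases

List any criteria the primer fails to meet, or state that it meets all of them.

Base counts: A=6, T=10, G=4, C=5 (length 25).
Tm: Tm = 64.9 + 41·(9 − 16.4)/25 = 52.8°C ✓
GC clamp: 3' end AC has 1 G/C ✓
GC content: GC 9/25 = 36.0%, outside 39.8–56.8% ✗
homopolymer run: longest run = 3 ✓

Fails: GC content.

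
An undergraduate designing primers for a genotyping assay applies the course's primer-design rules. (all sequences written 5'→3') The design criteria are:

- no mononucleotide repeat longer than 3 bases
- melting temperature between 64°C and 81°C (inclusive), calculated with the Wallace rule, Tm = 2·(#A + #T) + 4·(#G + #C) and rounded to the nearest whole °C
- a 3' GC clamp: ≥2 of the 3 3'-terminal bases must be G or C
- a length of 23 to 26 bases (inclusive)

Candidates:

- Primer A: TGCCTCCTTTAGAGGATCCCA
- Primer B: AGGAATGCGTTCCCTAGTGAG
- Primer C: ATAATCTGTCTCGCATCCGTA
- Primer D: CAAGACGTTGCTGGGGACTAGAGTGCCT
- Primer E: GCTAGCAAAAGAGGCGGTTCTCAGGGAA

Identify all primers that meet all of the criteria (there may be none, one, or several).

None of the candidates satisfy all criteria.

Primer A (21 nt, A=4 T=6 G=4 C=7): longest run = 3 ✓; Tm = 2·10 + 4·11 = 64°C ✓; 3' end CCA has 2 G/C ✓; length 21, outside 23–26 ✗ — fails.
Primer B (21 nt, A=5 T=5 G=7 C=4): longest run = 3 ✓; Tm = 2·10 + 4·11 = 64°C ✓; 3' end GAG has 2 G/C ✓; length 21, outside 23–26 ✗ — fails.
Primer C (21 nt, A=5 T=7 G=3 C=6): longest run = 2 ✓; Tm = 2·12 + 4·9 = 60°C, outside 64–81°C ✗; 3' end GTA has 1 G/C, need ≥2 ✗; length 21, outside 23–26 ✗ — fails.
Primer D (28 nt, A=6 T=6 G=10 C=6): longest run = 4, exceeds 3 ✗; Tm = 2·12 + 4·16 = 88°C, outside 64–81°C ✗; 3' end CCT has 2 G/C ✓; length 28, outside 23–26 ✗ — fails.
Primer E (28 nt, A=9 T=4 G=10 C=5): longest run = 4, exceeds 3 ✗; Tm = 2·13 + 4·15 = 86°C, outside 64–81°C ✗; 3' end GAA has 1 G/C, need ≥2 ✗; length 28, outside 23–26 ✗ — fails.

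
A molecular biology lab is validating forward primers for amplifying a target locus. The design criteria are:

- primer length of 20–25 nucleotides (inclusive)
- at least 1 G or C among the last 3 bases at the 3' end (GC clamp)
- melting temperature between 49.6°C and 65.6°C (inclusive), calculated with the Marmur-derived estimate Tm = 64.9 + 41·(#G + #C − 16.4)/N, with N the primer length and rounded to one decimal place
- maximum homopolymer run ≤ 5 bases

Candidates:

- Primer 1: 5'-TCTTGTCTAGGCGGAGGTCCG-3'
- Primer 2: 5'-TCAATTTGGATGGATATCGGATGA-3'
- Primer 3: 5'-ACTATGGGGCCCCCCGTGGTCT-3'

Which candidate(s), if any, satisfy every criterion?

Primer 1 and Primer 2.

Primer 1 (21 nt, A=2 T=6 G=8 C=5): length 21 ✓; 3' end CCG has 3 G/C ✓; Tm = 64.9 + 41·(13 − 16.4)/21 = 58.3°C ✓; longest run = 2 ✓ — passes.
Primer 2 (24 nt, A=7 T=8 G=7 C=2): length 24 ✓; 3' end TGA has 1 G/C ✓; Tm = 64.9 + 41·(9 − 16.4)/24 = 52.3°C ✓; longest run = 3 ✓ — passes.
Primer 3 (22 nt, A=2 T=5 G=7 C=8): length 22 ✓; 3' end TCT has 1 G/C ✓; Tm = 64.9 + 41·(15 − 16.4)/22 = 62.3°C ✓; longest run = 6, exceeds 5 ✗ — fails.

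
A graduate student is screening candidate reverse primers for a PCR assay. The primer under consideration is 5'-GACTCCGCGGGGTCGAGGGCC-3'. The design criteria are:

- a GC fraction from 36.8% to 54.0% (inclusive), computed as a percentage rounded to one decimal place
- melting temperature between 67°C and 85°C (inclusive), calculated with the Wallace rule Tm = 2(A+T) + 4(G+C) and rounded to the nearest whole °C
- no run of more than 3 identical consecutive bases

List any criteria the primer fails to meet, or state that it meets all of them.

Base counts: A=2, T=2, G=10, C=7 (length 21).
GC content: GC 17/21 = 81.0%, outside 36.8–54.0% ✗
Tm: Tm = 2·4 + 4·17 = 76°C ✓
homopolymer run: longest run = 4, exceeds 3 ✗

Fails: GC content, homopolymer run.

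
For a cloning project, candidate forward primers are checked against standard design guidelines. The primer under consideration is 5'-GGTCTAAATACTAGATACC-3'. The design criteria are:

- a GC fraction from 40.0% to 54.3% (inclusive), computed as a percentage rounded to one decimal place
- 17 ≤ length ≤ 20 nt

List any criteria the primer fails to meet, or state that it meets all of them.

Base counts: A=7, T=5, G=3, C=4 (length 19).
GC content: GC 7/19 = 36.8%, outside 40.0–54.3% ✗
length: length 19 ✓

Fails: GC content.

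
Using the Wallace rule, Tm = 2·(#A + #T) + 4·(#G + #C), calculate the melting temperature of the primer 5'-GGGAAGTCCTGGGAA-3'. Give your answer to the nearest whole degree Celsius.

48°C

Base counts: A=4, T=2, G=7, C=2 (length 15).
Tm = 2·(4+2) + 4·(7+2) = 2·6 + 4·9 = 12 + 36 = 48°C.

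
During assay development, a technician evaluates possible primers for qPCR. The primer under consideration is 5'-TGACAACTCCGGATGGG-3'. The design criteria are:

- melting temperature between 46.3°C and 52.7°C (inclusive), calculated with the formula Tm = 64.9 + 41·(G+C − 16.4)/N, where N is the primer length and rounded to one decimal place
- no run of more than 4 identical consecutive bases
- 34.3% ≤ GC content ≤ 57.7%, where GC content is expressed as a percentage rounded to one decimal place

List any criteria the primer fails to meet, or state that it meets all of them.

Base counts: A=4, T=3, G=6, C=4 (length 17).
Tm: Tm = 64.9 + 41·(10 − 16.4)/17 = 49.5°C ✓
homopolymer run: longest run = 3 ✓
GC content: GC 10/17 = 58.8%, outside 34.3–57.7% ✗

Fails: GC content.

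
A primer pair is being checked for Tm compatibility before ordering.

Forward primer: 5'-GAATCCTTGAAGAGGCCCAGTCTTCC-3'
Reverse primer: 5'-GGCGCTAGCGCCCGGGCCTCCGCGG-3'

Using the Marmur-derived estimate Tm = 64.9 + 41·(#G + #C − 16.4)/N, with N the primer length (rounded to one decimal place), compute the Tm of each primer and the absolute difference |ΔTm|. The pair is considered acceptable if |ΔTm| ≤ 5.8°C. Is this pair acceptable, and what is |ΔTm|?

Forward: G+C = 14, N = 26 → Tm = 64.9 + 41·(14 − 16.4)/26 = 61.1°C.
Reverse: G+C = 22, N = 25 → Tm = 64.9 + 41·(22 − 16.4)/25 = 74.1°C.
|ΔTm| = |61.1 − 74.1| = 13.0°C, > 5.8°C.

|ΔTm| = 13.0°C; the pair is not acceptable.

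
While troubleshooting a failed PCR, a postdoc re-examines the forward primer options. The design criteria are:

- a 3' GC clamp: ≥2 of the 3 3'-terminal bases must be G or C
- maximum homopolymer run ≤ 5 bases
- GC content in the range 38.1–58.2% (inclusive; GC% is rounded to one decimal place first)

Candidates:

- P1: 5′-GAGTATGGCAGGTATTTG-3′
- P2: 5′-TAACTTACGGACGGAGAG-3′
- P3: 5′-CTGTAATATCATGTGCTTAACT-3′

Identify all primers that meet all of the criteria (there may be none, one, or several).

P2 only.

P1 (18 nt, A=4 T=6 G=7 C=1): 3' end TTG has 1 G/C, need ≥2 ✗; longest run = 3 ✓; GC 8/18 = 44.4% ✓ — fails.
P2 (18 nt, A=6 T=3 G=6 C=3): 3' end GAG has 2 G/C ✓; longest run = 2 ✓; GC 9/18 = 50.0% ✓ — passes.
P3 (22 nt, A=6 T=9 G=3 C=4): 3' end ACT has 1 G/C, need ≥2 ✗; longest run = 2 ✓; GC 7/22 = 31.8%, outside 38.1–58.2% ✗ — fails.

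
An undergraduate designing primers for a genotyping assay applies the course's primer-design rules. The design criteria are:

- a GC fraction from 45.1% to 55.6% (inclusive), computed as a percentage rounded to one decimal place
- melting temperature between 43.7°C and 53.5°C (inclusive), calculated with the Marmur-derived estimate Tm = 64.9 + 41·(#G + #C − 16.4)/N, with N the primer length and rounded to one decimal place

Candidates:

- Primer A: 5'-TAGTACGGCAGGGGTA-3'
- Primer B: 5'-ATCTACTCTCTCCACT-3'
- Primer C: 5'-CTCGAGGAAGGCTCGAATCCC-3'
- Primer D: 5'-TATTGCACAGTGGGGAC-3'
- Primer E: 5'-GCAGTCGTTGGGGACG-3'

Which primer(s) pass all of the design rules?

Primer D only.

Primer A (16 nt, A=4 T=3 G=7 C=2): GC 9/16 = 56.3%, outside 45.1–55.6% ✗; Tm = 64.9 + 41·(9 − 16.4)/16 = 45.9°C ✓ — fails.
Primer B (16 nt, A=3 T=6 G=0 C=7): GC 7/16 = 43.8%, outside 45.1–55.6% ✗; Tm = 64.9 + 41·(7 − 16.4)/16 = 40.8°C, outside 43.7–53.5°C ✗ — fails.
Primer C (21 nt, A=5 T=3 G=6 C=7): GC 13/21 = 61.9%, outside 45.1–55.6% ✗; Tm = 64.9 + 41·(13 − 16.4)/21 = 58.3°C, outside 43.7–53.5°C ✗ — fails.
Primer D (17 nt, A=4 T=4 G=6 C=3): GC 9/17 = 52.9% ✓; Tm = 64.9 + 41·(9 − 16.4)/17 = 47.1°C ✓ — passes.
Primer E (16 nt, A=2 T=3 G=8 C=3): GC 11/16 = 68.8%, outside 45.1–55.6% ✗; Tm = 64.9 + 41·(11 − 16.4)/16 = 51.1°C ✓ — fails.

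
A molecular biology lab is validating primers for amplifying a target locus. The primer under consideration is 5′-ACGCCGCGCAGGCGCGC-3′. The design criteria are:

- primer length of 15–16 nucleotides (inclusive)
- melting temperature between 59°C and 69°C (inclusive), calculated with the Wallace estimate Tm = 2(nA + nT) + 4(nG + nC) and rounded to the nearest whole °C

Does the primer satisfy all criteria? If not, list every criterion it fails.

Fails: length.

Base counts: A=2, T=0, G=7, C=8 (length 17).
length: length 17, outside 15–16 ✗
Tm: Tm = 2·2 + 4·15 = 64°C ✓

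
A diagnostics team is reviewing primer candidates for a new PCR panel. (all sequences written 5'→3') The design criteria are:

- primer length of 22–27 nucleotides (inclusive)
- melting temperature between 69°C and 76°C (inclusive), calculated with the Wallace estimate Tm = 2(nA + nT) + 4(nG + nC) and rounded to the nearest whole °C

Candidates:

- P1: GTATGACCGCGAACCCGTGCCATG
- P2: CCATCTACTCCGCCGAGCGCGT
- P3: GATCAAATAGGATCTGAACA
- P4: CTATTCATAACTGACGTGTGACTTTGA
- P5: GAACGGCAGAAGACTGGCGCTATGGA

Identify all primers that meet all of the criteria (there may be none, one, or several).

P1 (24 nt, A=5 T=4 G=7 C=8): length 24 ✓; Tm = 2·9 + 4·15 = 78°C, outside 69–76°C ✗ — fails.
P2 (22 nt, A=3 T=4 G=5 C=10): length 22 ✓; Tm = 2·7 + 4·15 = 74°C ✓ — passes.
P3 (20 nt, A=9 T=4 G=4 C=3): length 20, outside 22–27 ✗; Tm = 2·13 + 4·7 = 54°C, outside 69–76°C ✗ — fails.
P4 (27 nt, A=7 T=10 G=5 C=5): length 27 ✓; Tm = 2·17 + 4·10 = 74°C ✓ — passes.
P5 (26 nt, A=8 T=3 G=10 C=5): length 26 ✓; Tm = 2·11 + 4·15 = 82°C, outside 69–76°C ✗ — fails.

P2 and P4.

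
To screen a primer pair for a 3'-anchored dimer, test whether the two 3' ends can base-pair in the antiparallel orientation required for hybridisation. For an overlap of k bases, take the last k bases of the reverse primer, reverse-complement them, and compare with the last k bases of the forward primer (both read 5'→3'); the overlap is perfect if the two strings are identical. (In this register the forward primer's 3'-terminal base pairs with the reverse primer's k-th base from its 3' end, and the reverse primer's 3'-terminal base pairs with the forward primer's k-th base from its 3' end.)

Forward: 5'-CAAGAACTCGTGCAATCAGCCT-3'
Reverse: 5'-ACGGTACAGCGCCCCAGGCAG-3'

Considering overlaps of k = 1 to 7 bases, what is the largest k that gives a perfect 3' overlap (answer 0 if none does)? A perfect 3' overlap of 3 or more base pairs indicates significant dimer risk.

Last 7 bases (5'→3') — forward …TCAGCCT, reverse …CAGGCAG.
Reverse complement of the reverse primer's last 7 bases: CTGCCTG; its first k bases are the reverse complement of the reverse primer's last k bases, so a perfect k-base overlap needs the forward primer's last k bases to equal them.
Comparing (forward last k vs required): k=1: T vs C ✗; k=2: CT vs CT ✓; k=3: CCT vs CTG ✗; k=4: GCCT vs CTGC ✗; k=5: AGCCT vs CTGCC ✗; k=6: CAGCCT vs CTGCCT ✗; k=7: TCAGCCT vs CTGCCTG ✗.
Only k = 2 is perfect, so the longest perfect 3' overlap is 2.

Longest perfect overlap: 2 complementary base pairs; below the dimer-risk threshold (threshold 3).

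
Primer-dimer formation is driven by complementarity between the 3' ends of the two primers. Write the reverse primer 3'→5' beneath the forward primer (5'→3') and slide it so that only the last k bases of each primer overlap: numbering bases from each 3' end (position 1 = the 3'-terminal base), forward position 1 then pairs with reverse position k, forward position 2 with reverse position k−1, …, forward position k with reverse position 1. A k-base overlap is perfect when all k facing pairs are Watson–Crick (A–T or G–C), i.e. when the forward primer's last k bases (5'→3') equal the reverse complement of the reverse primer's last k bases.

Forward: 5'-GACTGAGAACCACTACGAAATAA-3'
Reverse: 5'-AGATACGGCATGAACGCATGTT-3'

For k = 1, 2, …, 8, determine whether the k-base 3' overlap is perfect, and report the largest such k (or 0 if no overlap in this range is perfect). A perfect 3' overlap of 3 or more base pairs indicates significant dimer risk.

Longest perfect overlap: 2 complementary base pairs; below the dimer-risk threshold (threshold 3).

Last 8 bases (5'→3') — forward …CGAAATAA, reverse …CGCATGTT.
Reverse complement of the reverse primer's last 8 bases: AACATGCG; its first k bases are the reverse complement of the reverse primer's last k bases, so a perfect k-base overlap needs the forward primer's last k bases to equal them.
Comparing (forward last k vs required): k=1: A vs A ✓; k=2: AA vs AA ✓; k=3: TAA vs AAC ✗; k=4: ATAA vs AACA ✗; k=5: AATAA vs AACAT ✗; k=6: AAATAA vs AACATG ✗; k=7: GAAATAA vs AACATGC ✗; k=8: CGAAATAA vs AACATGCG ✗.
Perfect overlaps at k = 1, 2; the largest is 2.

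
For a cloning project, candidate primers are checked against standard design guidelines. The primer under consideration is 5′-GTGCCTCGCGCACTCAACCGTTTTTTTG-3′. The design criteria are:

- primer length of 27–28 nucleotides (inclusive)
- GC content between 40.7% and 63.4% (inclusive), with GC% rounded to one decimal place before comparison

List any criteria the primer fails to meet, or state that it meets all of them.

Base counts: A=3, T=10, G=6, C=9 (length 28).
length: length 28 ✓
GC content: GC 15/28 = 53.6% ✓

Meets all criteria.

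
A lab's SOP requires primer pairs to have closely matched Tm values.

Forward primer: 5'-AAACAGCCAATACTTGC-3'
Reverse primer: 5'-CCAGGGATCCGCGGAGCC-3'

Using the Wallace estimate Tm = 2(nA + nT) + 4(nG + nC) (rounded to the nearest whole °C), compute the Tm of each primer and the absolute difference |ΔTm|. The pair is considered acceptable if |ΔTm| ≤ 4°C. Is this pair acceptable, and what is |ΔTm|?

|ΔTm| = 16°C; the pair is not acceptable.

Forward: A=7 T=3 G=2 C=5 → Tm = 2·10 + 4·7 = 48°C.
Reverse: A=3 T=1 G=7 C=7 → Tm = 2·4 + 4·14 = 64°C.
|ΔTm| = |48 − 64| = 16°C, > 4°C.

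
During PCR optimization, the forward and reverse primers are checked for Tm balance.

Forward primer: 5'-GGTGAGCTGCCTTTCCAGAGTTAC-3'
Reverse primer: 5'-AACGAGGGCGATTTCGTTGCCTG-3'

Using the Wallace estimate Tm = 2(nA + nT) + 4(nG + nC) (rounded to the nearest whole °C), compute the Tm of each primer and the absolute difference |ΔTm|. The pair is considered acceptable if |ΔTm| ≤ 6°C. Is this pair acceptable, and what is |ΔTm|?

Forward: A=4 T=7 G=7 C=6 → Tm = 2·11 + 4·13 = 74°C.
Reverse: A=4 T=6 G=8 C=5 → Tm = 2·10 + 4·13 = 72°C.
|ΔTm| = |74 − 72| = 2°C, ≤ 6°C.

|ΔTm| = 2°C; the pair is acceptable.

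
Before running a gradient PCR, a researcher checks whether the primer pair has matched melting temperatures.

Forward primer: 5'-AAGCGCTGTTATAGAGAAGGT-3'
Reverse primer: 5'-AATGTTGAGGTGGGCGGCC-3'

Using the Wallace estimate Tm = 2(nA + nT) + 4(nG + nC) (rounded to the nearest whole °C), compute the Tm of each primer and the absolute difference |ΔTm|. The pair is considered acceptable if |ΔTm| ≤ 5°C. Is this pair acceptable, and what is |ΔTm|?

|ΔTm| = 2°C; the pair is acceptable.

Forward: A=7 T=5 G=7 C=2 → Tm = 2·12 + 4·9 = 60°C.
Reverse: A=3 T=4 G=9 C=3 → Tm = 2·7 + 4·12 = 62°C.
|ΔTm| = |60 − 62| = 2°C, ≤ 5°C.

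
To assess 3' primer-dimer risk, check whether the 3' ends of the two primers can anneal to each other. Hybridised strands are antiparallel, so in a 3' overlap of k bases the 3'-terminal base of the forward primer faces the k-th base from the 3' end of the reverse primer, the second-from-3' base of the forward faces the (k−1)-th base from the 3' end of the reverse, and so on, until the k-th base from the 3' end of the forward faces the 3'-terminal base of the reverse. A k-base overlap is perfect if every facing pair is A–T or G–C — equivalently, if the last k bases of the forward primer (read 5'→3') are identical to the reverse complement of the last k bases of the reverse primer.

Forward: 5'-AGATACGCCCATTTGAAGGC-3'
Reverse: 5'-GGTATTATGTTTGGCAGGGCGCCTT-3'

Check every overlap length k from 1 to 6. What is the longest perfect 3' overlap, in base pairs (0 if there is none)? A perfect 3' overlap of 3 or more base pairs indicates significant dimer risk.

Longest perfect overlap: 5 complementary base pairs; significant dimer risk (threshold 3).

Last 6 bases (5'→3') — forward …GAAGGC, reverse …CGCCTT.
Reverse complement of the reverse primer's last 6 bases: AAGGCG; its first k bases are the reverse complement of the reverse primer's last k bases, so a perfect k-base overlap needs the forward primer's last k bases to equal them.
Comparing (forward last k vs required): k=1: C vs A ✗; k=2: GC vs AA ✗; k=3: GGC vs AAG ✗; k=4: AGGC vs AAGG ✗; k=5: AAGGC vs AAGGC ✓; k=6: GAAGGC vs AAGGCG ✗.
Only k = 5 is perfect, so the longest perfect 3' overlap is 5.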